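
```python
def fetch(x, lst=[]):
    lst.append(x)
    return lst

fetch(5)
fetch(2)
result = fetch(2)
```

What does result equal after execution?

Step 1: Mutable default argument gotcha! The list [] is created once.
Step 2: Each call appends to the SAME list: [5], [5, 2], [5, 2, 2].
Step 3: result = [5, 2, 2]

The answer is [5, 2, 2].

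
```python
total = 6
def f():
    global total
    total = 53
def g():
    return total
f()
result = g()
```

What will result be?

Step 1: total = 6.
Step 2: f() sets global total = 53.
Step 3: g() reads global total = 53. result = 53

The answer is 53.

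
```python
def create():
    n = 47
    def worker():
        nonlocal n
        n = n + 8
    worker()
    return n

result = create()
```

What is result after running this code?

Step 1: create() sets n = 47.
Step 2: worker() uses nonlocal to modify n in create's scope: n = 47 + 8 = 55.
Step 3: create() returns the modified n = 55

The answer is 55.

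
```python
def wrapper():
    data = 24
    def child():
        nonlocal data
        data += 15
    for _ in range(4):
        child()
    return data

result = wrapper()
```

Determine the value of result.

Step 1: data = 24.
Step 2: child() is called 4 times in a loop, each adding 15 via nonlocal.
Step 3: data = 24 + 15 * 4 = 84

The answer is 84.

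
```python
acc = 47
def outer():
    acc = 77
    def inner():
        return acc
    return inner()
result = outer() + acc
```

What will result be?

Step 1: Global acc = 47. outer() shadows with acc = 77.
Step 2: inner() returns enclosing acc = 77. outer() = 77.
Step 3: result = 77 + global acc (47) = 124

The answer is 124.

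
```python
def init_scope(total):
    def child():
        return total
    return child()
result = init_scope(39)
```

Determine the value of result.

Step 1: init_scope(39) binds parameter total = 39.
Step 2: child() looks up total in enclosing scope and finds the parameter total = 39.
Step 3: result = 39

The answer is 39.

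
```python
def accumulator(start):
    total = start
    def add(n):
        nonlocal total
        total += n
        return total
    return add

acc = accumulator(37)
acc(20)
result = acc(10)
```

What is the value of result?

Step 1: accumulator(37) creates closure with total = 37.
Step 2: First acc(20): total = 37 + 20 = 57.
Step 3: Second acc(10): total = 57 + 10 = 67. result = 67

The answer is 67.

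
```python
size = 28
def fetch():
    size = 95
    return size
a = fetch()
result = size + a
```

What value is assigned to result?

Step 1: Global size = 28. fetch() returns local size = 95.
Step 2: a = 95. Global size still = 28.
Step 3: result = 28 + 95 = 123

The answer is 123.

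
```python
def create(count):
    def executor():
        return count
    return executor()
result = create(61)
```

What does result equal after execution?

Step 1: create(61) binds parameter count = 61.
Step 2: executor() looks up count in enclosing scope and finds the parameter count = 61.
Step 3: result = 61

The answer is 61.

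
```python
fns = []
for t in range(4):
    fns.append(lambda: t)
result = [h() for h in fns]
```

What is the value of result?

Step 1: All 4 lambdas share the same variable t.
Step 2: After the loop, t = 3.
Step 3: Each call returns 3. result = [3, 3, 3, 3]

The answer is [3, 3, 3, 3].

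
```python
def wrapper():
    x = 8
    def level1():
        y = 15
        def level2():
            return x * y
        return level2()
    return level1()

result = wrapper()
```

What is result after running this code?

Step 1: x = 8 in wrapper. y = 15 in level1.
Step 2: level2() reads x = 8 and y = 15 from enclosing scopes.
Step 3: result = 8 * 15 = 120

The answer is 120.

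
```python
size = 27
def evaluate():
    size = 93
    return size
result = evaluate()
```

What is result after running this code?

Step 1: Global size = 27.
Step 2: evaluate() creates local size = 93, shadowing the global.
Step 3: Returns local size = 93. result = 93

The answer is 93.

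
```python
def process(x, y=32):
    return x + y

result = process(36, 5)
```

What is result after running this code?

Step 1: process(36, 5) overrides default y with 5.
Step 2: Returns 36 + 5 = 41.
Step 3: result = 41

The answer is 41.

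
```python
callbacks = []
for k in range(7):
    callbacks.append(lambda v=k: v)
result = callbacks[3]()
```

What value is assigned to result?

Step 1: Default argument v=k captures k's value at each iteration.
Step 2: callbacks[3] captured v = 3 when k was 3.
Step 3: result = 3

The answer is 3.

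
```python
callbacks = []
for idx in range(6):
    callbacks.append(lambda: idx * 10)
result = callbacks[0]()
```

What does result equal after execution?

Step 1: All lambdas reference the same variable idx (late binding).
Step 2: After the loop, idx = 5. Every lambda returns idx * 10.
Step 3: callbacks[0]() = 5 * 10 = 50

The answer is 50.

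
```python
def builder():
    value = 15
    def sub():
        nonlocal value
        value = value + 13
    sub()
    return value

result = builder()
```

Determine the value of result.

Step 1: builder() sets value = 15.
Step 2: sub() uses nonlocal to modify value in builder's scope: value = 15 + 13 = 28.
Step 3: builder() returns the modified value = 28

The answer is 28.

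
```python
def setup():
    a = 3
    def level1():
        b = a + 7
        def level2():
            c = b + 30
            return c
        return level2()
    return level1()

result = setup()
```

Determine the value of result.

Step 1: a = 3. b = a + 7 = 10.
Step 2: c = b + 30 = 10 + 30 = 40.
Step 3: result = 40

The answer is 40.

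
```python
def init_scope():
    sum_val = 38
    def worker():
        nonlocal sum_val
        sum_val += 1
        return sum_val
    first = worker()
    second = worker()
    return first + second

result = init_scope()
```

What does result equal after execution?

Step 1: sum_val starts at 38.
Step 2: First call: sum_val = 38 + 1 = 39, returns 39.
Step 3: Second call: sum_val = 39 + 1 = 40, returns 40.
Step 4: result = 39 + 40 = 79

The answer is 79.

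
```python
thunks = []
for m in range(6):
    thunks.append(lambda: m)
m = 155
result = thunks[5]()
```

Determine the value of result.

Step 1: Lambdas capture the variable m by reference, not by value.
Step 2: After the loop, m is reassigned to 155.
Step 3: thunks[5]() looks up the current m = 155. result = 155

The answer is 155.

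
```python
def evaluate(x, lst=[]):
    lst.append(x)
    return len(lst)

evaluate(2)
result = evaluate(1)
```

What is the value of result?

Step 1: Mutable default list persists between calls.
Step 2: First call: lst = [2], len = 1. Second call: lst = [2, 1], len = 2.
Step 3: result = 2

The answer is 2.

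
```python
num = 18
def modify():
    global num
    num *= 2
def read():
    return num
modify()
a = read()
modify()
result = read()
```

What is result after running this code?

Step 1: num = 18.
Step 2: First modify(): num = 18 * 2 = 36.
Step 3: Second modify(): num = 36 * 2 = 72.
Step 4: read() returns 72

The answer is 72.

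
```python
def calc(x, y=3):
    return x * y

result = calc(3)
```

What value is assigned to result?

Step 1: calc(3) uses default y = 3.
Step 2: Returns 3 * 3 = 9.
Step 3: result = 9

The answer is 9.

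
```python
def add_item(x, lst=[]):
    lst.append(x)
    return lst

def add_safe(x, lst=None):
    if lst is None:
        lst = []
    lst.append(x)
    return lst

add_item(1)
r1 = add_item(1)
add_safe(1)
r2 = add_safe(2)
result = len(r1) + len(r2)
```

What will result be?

Step 1: add_item shares mutable default: after 2 calls, lst = [1, 1], len = 2.
Step 2: add_safe creates fresh list each time: r2 = [2], len = 1.
Step 3: result = 2 + 1 = 3

The answer is 3.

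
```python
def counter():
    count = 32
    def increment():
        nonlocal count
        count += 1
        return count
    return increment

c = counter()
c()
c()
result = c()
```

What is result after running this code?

Step 1: counter() creates closure with count = 32.
Step 2: Each c() call increments count via nonlocal. After 3 calls: 32 + 3 = 35.
Step 3: result = 35

The answer is 35.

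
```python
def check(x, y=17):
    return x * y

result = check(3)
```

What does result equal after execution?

Step 1: check(3) uses default y = 17.
Step 2: Returns 3 * 17 = 51.
Step 3: result = 51

The answer is 51.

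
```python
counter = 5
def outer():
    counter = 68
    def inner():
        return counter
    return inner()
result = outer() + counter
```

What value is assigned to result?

Step 1: Global counter = 5. outer() shadows with counter = 68.
Step 2: inner() returns enclosing counter = 68. outer() = 68.
Step 3: result = 68 + global counter (5) = 73

The answer is 73.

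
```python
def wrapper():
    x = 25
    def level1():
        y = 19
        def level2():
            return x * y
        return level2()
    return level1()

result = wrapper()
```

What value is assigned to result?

Step 1: x = 25 in wrapper. y = 19 in level1.
Step 2: level2() reads x = 25 and y = 19 from enclosing scopes.
Step 3: result = 25 * 19 = 475

The answer is 475.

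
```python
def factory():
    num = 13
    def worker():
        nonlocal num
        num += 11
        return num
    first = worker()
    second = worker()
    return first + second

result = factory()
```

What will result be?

Step 1: num starts at 13.
Step 2: First call: num = 13 + 11 = 24, returns 24.
Step 3: Second call: num = 24 + 11 = 35, returns 35.
Step 4: result = 24 + 35 = 59

The answer is 59.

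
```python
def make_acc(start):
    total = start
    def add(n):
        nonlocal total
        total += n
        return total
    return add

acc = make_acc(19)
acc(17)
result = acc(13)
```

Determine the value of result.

Step 1: make_acc(19) creates closure with total = 19.
Step 2: First acc(17): total = 19 + 17 = 36.
Step 3: Second acc(13): total = 36 + 13 = 49. result = 49

The answer is 49.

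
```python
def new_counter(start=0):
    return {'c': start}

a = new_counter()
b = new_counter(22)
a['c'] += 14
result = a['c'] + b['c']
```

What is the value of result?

Step 1: new_counter() returns a new dict each call (immutable default 0).
Step 2: a = {'c': 0}, b = {'c': 22}.
Step 3: a['c'] += 14 = 14. result = 14 + 22 = 36

The answer is 36.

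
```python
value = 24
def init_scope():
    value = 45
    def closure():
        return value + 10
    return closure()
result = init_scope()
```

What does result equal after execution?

Step 1: init_scope() shadows global value with value = 45.
Step 2: closure() finds value = 45 in enclosing scope, computes 45 + 10 = 55.
Step 3: result = 55

The answer is 55.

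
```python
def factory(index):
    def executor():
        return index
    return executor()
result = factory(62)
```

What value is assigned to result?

Step 1: factory(62) binds parameter index = 62.
Step 2: executor() looks up index in enclosing scope and finds the parameter index = 62.
Step 3: result = 62

The answer is 62.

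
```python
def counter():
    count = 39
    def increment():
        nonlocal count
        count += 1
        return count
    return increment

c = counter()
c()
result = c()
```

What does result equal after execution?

Step 1: counter() creates closure with count = 39.
Step 2: Each c() call increments count via nonlocal. After 2 calls: 39 + 2 = 41.
Step 3: result = 41

The answer is 41.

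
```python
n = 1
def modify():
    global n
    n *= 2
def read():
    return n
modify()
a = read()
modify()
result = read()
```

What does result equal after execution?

Step 1: n = 1.
Step 2: First modify(): n = 1 * 2 = 2.
Step 3: Second modify(): n = 2 * 2 = 4.
Step 4: read() returns 4

The answer is 4.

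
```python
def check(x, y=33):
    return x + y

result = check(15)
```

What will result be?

Step 1: check(15) uses default y = 33.
Step 2: Returns 15 + 33 = 48.
Step 3: result = 48

The answer is 48.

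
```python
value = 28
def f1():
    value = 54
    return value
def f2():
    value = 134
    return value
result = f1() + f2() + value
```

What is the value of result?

Step 1: Each function shadows global value with its own local.
Step 2: f1() returns 54, f2() returns 134.
Step 3: Global value = 28 is unchanged. result = 54 + 134 + 28 = 216

The answer is 216.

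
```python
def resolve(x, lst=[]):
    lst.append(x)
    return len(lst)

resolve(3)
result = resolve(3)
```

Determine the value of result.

Step 1: Mutable default list persists between calls.
Step 2: First call: lst = [3], len = 1. Second call: lst = [3, 3], len = 2.
Step 3: result = 2

The answer is 2.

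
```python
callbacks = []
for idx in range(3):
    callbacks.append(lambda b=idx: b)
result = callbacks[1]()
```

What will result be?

Step 1: Default argument b=idx captures idx's value at each iteration.
Step 2: callbacks[1] captured b = 1 when idx was 1.
Step 3: result = 1

The answer is 1.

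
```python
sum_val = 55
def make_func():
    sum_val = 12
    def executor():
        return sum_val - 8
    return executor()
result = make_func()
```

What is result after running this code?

Step 1: make_func() shadows global sum_val with sum_val = 12.
Step 2: executor() finds sum_val = 12 in enclosing scope, computes 12 - 8 = 4.
Step 3: result = 4

The answer is 4.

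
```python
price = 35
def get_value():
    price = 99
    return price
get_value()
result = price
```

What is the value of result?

Step 1: Global price = 35.
Step 2: get_value() creates local price = 99 (shadow, not modification).
Step 3: After get_value() returns, global price is unchanged. result = 35

The answer is 35.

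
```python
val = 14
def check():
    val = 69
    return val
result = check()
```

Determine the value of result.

Step 1: Global val = 14.
Step 2: check() creates local val = 69, shadowing the global.
Step 3: Returns local val = 69. result = 69

The answer is 69.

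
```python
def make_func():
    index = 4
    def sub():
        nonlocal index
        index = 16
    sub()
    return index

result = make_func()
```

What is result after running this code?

Step 1: make_func() sets index = 4.
Step 2: sub() uses nonlocal to reassign index = 16.
Step 3: result = 16

The answer is 16.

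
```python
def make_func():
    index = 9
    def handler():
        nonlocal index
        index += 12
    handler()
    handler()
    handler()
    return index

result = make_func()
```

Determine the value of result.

Step 1: index starts at 9.
Step 2: handler() is called 3 times, each adding 12.
Step 3: index = 9 + 12 * 3 = 45

The answer is 45.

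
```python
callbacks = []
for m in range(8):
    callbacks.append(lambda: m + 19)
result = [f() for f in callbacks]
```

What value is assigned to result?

Step 1: All lambdas capture m by reference. After the loop, m = 7.
Step 2: Each call returns 7 + 19 = 26.
Step 3: result = [26, 26, 26, 26, 26, 26, 26, 26]

The answer is [26, 26, 26, 26, 26, 26, 26, 26].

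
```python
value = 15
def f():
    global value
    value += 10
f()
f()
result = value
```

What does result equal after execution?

Step 1: value = 15.
Step 2: First f(): value = 15 + 10 = 25.
Step 3: Second f(): value = 25 + 10 = 35. result = 35

The answer is 35.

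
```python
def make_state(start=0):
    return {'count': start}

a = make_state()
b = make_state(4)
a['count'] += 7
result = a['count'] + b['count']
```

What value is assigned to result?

Step 1: make_state() returns a new dict each call (immutable default 0).
Step 2: a = {'count': 0}, b = {'count': 4}.
Step 3: a['count'] += 7 = 7. result = 7 + 4 = 11

The answer is 11.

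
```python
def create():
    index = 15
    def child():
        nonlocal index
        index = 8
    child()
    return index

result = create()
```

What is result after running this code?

Step 1: create() sets index = 15.
Step 2: child() uses nonlocal to reassign index = 8.
Step 3: result = 8

The answer is 8.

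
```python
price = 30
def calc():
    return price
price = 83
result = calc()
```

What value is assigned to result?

Step 1: price is first set to 30, then reassigned to 83.
Step 2: calc() is called after the reassignment, so it looks up the current global price = 83.
Step 3: result = 83

The answer is 83.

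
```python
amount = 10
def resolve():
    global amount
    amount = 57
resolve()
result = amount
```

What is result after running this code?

Step 1: amount = 10 globally.
Step 2: resolve() declares global amount and sets it to 57.
Step 3: After resolve(), global amount = 57. result = 57

The answer is 57.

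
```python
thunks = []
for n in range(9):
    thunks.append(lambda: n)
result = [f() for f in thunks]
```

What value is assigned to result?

Step 1: All 9 lambdas share the same variable n.
Step 2: After the loop, n = 8.
Step 3: Each call returns 8. result = [8, 8, 8, 8, 8, 8, 8, 8, 8]

The answer is [8, 8, 8, 8, 8, 8, 8, 8, 8].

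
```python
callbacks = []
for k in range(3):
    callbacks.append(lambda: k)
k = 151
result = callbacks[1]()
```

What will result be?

Step 1: Lambdas capture the variable k by reference, not by value.
Step 2: After the loop, k is reassigned to 151.
Step 3: callbacks[1]() looks up the current k = 151. result = 151

The answer is 151.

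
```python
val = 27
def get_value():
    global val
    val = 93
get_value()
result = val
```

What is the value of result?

Step 1: val = 27 globally.
Step 2: get_value() declares global val and sets it to 93.
Step 3: After get_value(), global val = 93. result = 93

The answer is 93.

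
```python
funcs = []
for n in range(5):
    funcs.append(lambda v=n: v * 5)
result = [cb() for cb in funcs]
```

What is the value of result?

Step 1: Default arg v=n captures n at each iteration.
Step 2: funcs[k] has v defaulting to k, returns k * 5.
Step 3: result = [0, 5, 10, 15, 20]

The answer is [0, 5, 10, 15, 20].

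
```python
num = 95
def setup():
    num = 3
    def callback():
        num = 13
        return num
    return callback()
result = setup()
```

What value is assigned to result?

Step 1: Three scopes define num: global (95), setup (3), callback (13).
Step 2: callback() has its own local num = 13, which shadows both enclosing and global.
Step 3: result = 13 (local wins in LEGB)

The answer is 13.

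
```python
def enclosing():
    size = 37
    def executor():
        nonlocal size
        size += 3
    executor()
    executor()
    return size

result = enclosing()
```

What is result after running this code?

Step 1: size starts at 37.
Step 2: executor() is called 2 times, each adding 3.
Step 3: size = 37 + 3 * 2 = 43

The answer is 43.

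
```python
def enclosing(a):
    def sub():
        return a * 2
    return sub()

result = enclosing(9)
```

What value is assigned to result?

Step 1: enclosing(9) binds parameter a = 9.
Step 2: sub() accesses a = 9 from enclosing scope.
Step 3: result = 9 * 2 = 18

The answer is 18.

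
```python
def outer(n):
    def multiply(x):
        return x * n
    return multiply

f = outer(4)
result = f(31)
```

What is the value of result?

Step 1: outer(4) returns multiply closure with n = 4.
Step 2: f(31) computes 31 * 4 = 124.
Step 3: result = 124

The answer is 124.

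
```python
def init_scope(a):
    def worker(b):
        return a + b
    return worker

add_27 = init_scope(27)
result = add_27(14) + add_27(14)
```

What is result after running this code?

Step 1: add_27 captures a = 27.
Step 2: add_27(14) = 27 + 14 = 41, called twice.
Step 3: result = 41 + 41 = 82

The answer is 82.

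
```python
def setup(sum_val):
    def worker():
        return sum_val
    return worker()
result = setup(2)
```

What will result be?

Step 1: setup(2) binds parameter sum_val = 2.
Step 2: worker() looks up sum_val in enclosing scope and finds the parameter sum_val = 2.
Step 3: result = 2

The answer is 2.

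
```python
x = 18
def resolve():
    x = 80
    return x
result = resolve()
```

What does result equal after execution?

Step 1: Global x = 18.
Step 2: resolve() creates local x = 80, shadowing the global.
Step 3: Returns local x = 80. result = 80

The answer is 80.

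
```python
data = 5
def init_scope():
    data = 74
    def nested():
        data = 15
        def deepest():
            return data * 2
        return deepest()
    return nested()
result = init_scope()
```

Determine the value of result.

Step 1: deepest() looks up data through LEGB: not local, finds data = 15 in enclosing nested().
Step 2: Returns 15 * 2 = 30.
Step 3: result = 30

The answer is 30.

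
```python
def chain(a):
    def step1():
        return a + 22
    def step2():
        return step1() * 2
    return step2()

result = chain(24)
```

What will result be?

Step 1: chain(24) captures a = 24.
Step 2: step2() calls step1() which returns 24 + 22 = 46.
Step 3: step2() returns 46 * 2 = 92

The answer is 92.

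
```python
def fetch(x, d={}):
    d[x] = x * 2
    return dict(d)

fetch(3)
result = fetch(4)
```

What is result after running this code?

Step 1: Mutable default dict is shared across calls.
Step 2: First call adds 3: 6. Second call adds 4: 8.
Step 3: result = {3: 6, 4: 8}

The answer is {3: 6, 4: 8}.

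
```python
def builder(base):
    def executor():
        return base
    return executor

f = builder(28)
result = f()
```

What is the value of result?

Step 1: builder(28) creates closure capturing base = 28.
Step 2: f() returns the captured base = 28.
Step 3: result = 28

The answer is 28.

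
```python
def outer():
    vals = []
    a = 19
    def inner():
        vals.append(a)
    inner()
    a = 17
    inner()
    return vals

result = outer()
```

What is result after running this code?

Step 1: a = 19. inner() appends current a to vals.
Step 2: First inner(): appends 19. Then a = 17.
Step 3: Second inner(): appends 17 (closure sees updated a). result = [19, 17]

The answer is [19, 17].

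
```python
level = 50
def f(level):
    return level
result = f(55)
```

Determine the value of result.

Step 1: Global level = 50.
Step 2: f(55) takes parameter level = 55, which shadows the global.
Step 3: result = 55

The answer is 55.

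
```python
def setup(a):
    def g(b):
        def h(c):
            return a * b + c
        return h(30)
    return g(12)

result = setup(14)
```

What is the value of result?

Step 1: a = 14, b = 12, c = 30.
Step 2: h() computes a * b + c = 14 * 12 + 30 = 198.
Step 3: result = 198

The answer is 198.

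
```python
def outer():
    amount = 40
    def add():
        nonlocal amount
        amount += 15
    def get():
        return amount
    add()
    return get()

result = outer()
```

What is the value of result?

Step 1: amount = 40. add() modifies it via nonlocal, get() reads it.
Step 2: add() makes amount = 40 + 15 = 55.
Step 3: get() returns 55. result = 55

The answer is 55.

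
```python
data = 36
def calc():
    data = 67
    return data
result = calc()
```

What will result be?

Step 1: Global data = 36.
Step 2: calc() creates local data = 67, shadowing the global.
Step 3: Returns local data = 67. result = 67

The answer is 67.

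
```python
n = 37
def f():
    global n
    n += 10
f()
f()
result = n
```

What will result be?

Step 1: n = 37.
Step 2: First f(): n = 37 + 10 = 47.
Step 3: Second f(): n = 47 + 10 = 57. result = 57

The answer is 57.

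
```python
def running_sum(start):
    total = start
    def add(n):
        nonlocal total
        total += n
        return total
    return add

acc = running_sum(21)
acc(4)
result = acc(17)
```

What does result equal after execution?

Step 1: running_sum(21) creates closure with total = 21.
Step 2: First acc(4): total = 21 + 4 = 25.
Step 3: Second acc(17): total = 25 + 17 = 42. result = 42

The answer is 42.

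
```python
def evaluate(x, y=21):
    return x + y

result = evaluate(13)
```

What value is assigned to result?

Step 1: evaluate(13) uses default y = 21.
Step 2: Returns 13 + 21 = 34.
Step 3: result = 34

The answer is 34.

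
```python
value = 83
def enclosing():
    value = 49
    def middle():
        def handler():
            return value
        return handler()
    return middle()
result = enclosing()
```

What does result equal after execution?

Step 1: enclosing() defines value = 49. middle() and handler() have no local value.
Step 2: handler() checks local (none), enclosing middle() (none), enclosing enclosing() and finds value = 49.
Step 3: result = 49

The answer is 49.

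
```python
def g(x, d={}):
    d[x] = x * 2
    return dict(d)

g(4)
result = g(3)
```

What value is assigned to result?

Step 1: Mutable default dict is shared across calls.
Step 2: First call adds 4: 8. Second call adds 3: 6.
Step 3: result = {4: 8, 3: 6}

The answer is {4: 8, 3: 6}.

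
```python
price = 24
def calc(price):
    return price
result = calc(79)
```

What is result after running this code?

Step 1: Global price = 24.
Step 2: calc(79) takes parameter price = 79, which shadows the global.
Step 3: result = 79

The answer is 79.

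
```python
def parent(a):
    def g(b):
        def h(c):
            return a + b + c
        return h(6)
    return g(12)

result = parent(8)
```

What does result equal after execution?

Step 1: a = 8, b = 12, c = 6 across three nested scopes.
Step 2: h() accesses all three via LEGB rule.
Step 3: result = 8 + 12 + 6 = 26

The answer is 26.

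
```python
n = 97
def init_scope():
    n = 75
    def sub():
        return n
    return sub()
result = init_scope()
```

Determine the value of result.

Step 1: n = 97 globally, but init_scope() defines n = 75 locally.
Step 2: sub() looks up n. Not in local scope, so checks enclosing scope (init_scope) and finds n = 75.
Step 3: result = 75

The answer is 75.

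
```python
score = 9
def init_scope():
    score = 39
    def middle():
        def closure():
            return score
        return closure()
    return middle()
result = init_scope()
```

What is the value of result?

Step 1: init_scope() defines score = 39. middle() and closure() have no local score.
Step 2: closure() checks local (none), enclosing middle() (none), enclosing init_scope() and finds score = 39.
Step 3: result = 39

The answer is 39.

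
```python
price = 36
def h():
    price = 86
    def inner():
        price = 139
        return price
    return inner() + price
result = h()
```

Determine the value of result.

Step 1: h() has local price = 86. inner() has local price = 139.
Step 2: inner() returns its local price = 139.
Step 3: h() returns 139 + its own price (86) = 225

The answer is 225.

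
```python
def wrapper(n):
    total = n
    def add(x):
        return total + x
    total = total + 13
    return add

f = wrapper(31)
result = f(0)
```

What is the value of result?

Step 1: wrapper(31) sets total = 31, then total = 31 + 13 = 44.
Step 2: Closures capture by reference, so add sees total = 44.
Step 3: f(0) returns 44 + 0 = 44

The answer is 44.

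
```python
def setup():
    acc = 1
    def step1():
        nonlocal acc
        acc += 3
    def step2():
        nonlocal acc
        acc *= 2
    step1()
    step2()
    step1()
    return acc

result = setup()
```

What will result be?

Step 1: acc = 1.
Step 2: step1(): acc = 1 + 3 = 4.
Step 3: step2(): acc = 4 * 2 = 8.
Step 4: step1(): acc = 8 + 3 = 11. result = 11

The answer is 11.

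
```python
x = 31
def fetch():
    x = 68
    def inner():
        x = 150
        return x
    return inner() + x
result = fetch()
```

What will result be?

Step 1: fetch() has local x = 68. inner() has local x = 150.
Step 2: inner() returns its local x = 150.
Step 3: fetch() returns 150 + its own x (68) = 218

The answer is 218.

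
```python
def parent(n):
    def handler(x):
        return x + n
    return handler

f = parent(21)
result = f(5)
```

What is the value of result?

Step 1: parent(21) creates a closure that captures n = 21.
Step 2: f(5) calls the closure with x = 5, returning 5 + 21 = 26.
Step 3: result = 26

The answer is 26.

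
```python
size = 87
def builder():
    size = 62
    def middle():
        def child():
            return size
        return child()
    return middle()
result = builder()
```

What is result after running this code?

Step 1: builder() defines size = 62. middle() and child() have no local size.
Step 2: child() checks local (none), enclosing middle() (none), enclosing builder() and finds size = 62.
Step 3: result = 62

The answer is 62.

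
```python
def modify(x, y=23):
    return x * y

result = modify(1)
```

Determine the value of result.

Step 1: modify(1) uses default y = 23.
Step 2: Returns 1 * 23 = 23.
Step 3: result = 23

The answer is 23.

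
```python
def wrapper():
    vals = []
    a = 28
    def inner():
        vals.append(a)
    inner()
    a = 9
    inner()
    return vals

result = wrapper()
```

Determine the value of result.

Step 1: a = 28. inner() appends current a to vals.
Step 2: First inner(): appends 28. Then a = 9.
Step 3: Second inner(): appends 9 (closure sees updated a). result = [28, 9]

The answer is [28, 9].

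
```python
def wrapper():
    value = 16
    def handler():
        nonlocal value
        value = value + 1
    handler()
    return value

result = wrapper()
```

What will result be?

Step 1: wrapper() sets value = 16.
Step 2: handler() uses nonlocal to modify value in wrapper's scope: value = 16 + 1 = 17.
Step 3: wrapper() returns the modified value = 17

The answer is 17.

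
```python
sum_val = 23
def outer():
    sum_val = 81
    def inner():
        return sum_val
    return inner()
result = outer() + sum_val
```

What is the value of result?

Step 1: Global sum_val = 23. outer() shadows with sum_val = 81.
Step 2: inner() returns enclosing sum_val = 81. outer() = 81.
Step 3: result = 81 + global sum_val (23) = 104

The answer is 104.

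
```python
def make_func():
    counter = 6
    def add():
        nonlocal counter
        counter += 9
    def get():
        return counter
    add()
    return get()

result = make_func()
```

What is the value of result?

Step 1: counter = 6. add() modifies it via nonlocal, get() reads it.
Step 2: add() makes counter = 6 + 9 = 15.
Step 3: get() returns 15. result = 15

The answer is 15.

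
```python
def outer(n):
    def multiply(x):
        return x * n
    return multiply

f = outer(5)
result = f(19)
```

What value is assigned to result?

Step 1: outer(5) returns multiply closure with n = 5.
Step 2: f(19) computes 19 * 5 = 95.
Step 3: result = 95

The answer is 95.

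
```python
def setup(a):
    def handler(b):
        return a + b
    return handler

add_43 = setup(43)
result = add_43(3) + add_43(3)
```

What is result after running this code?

Step 1: add_43 captures a = 43.
Step 2: add_43(3) = 43 + 3 = 46, called twice.
Step 3: result = 46 + 46 = 92

The answer is 92.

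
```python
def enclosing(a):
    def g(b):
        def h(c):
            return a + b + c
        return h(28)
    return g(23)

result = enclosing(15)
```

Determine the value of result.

Step 1: a = 15, b = 23, c = 28 across three nested scopes.
Step 2: h() accesses all three via LEGB rule.
Step 3: result = 15 + 23 + 28 = 66

The answer is 66.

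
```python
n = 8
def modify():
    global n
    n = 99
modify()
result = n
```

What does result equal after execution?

Step 1: n = 8 globally.
Step 2: modify() declares global n and sets it to 99.
Step 3: After modify(), global n = 99. result = 99

The answer is 99.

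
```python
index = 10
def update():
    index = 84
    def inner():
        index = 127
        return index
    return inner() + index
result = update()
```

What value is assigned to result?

Step 1: update() has local index = 84. inner() has local index = 127.
Step 2: inner() returns its local index = 127.
Step 3: update() returns 127 + its own index (84) = 211

The answer is 211.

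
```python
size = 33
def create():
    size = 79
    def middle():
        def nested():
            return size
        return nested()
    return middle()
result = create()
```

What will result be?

Step 1: create() defines size = 79. middle() and nested() have no local size.
Step 2: nested() checks local (none), enclosing middle() (none), enclosing create() and finds size = 79.
Step 3: result = 79

The answer is 79.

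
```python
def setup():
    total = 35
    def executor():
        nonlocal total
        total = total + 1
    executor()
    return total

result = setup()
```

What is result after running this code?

Step 1: setup() sets total = 35.
Step 2: executor() uses nonlocal to modify total in setup's scope: total = 35 + 1 = 36.
Step 3: setup() returns the modified total = 36

The answer is 36.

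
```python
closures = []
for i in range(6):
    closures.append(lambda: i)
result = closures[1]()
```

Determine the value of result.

Step 1: The loop creates 6 lambdas, all referencing the same variable i.
Step 2: After the loop, i = 5 (final value).
Step 3: closures[1]() looks up i at call time and finds 5. This is the late binding gotcha. result = 5

The answer is 5.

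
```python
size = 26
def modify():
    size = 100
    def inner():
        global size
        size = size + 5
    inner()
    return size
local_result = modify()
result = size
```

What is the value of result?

Step 1: Global size = 26. modify() creates local size = 100.
Step 2: inner() declares global size and adds 5: global size = 26 + 5 = 31.
Step 3: modify() returns its local size = 100 (unaffected by inner).
Step 4: result = global size = 31

The answer is 31.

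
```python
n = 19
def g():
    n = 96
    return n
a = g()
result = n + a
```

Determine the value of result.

Step 1: Global n = 19. g() returns local n = 96.
Step 2: a = 96. Global n still = 19.
Step 3: result = 19 + 96 = 115

The answer is 115.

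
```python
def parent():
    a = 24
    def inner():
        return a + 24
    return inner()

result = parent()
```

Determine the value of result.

Step 1: parent() defines a = 24.
Step 2: inner() reads a = 24 from enclosing scope, returns 24 + 24 = 48.
Step 3: result = 48

The answer is 48.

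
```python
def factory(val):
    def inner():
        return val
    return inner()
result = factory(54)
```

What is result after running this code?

Step 1: factory(54) binds parameter val = 54.
Step 2: inner() looks up val in enclosing scope and finds the parameter val = 54.
Step 3: result = 54

The answer is 54.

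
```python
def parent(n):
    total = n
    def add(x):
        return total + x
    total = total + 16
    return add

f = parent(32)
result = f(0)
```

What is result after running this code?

Step 1: parent(32) sets total = 32, then total = 32 + 16 = 48.
Step 2: Closures capture by reference, so add sees total = 48.
Step 3: f(0) returns 48 + 0 = 48

The answer is 48.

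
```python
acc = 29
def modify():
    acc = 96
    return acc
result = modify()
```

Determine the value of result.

Step 1: Global acc = 29.
Step 2: modify() creates local acc = 96, shadowing the global.
Step 3: Returns local acc = 96. result = 96

The answer is 96.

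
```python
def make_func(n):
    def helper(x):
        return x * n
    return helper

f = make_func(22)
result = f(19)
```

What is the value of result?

Step 1: make_func(22) creates a closure capturing n = 22.
Step 2: f(19) computes 19 * 22 = 418.
Step 3: result = 418

The answer is 418.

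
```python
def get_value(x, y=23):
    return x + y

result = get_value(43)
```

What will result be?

Step 1: get_value(43) uses default y = 23.
Step 2: Returns 43 + 23 = 66.
Step 3: result = 66

The answer is 66.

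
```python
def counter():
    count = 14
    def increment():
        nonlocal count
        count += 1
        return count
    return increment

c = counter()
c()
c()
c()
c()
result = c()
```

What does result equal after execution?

Step 1: counter() creates closure with count = 14.
Step 2: Each c() call increments count via nonlocal. After 5 calls: 14 + 5 = 19.
Step 3: result = 19

The answer is 19.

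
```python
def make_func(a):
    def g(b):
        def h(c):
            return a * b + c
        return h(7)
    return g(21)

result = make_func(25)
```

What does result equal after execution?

Step 1: a = 25, b = 21, c = 7.
Step 2: h() computes a * b + c = 25 * 21 + 7 = 532.
Step 3: result = 532

The answer is 532.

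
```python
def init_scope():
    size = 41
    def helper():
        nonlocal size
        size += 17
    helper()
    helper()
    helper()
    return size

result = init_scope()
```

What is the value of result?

Step 1: size starts at 41.
Step 2: helper() is called 3 times, each adding 17.
Step 3: size = 41 + 17 * 3 = 92

The answer is 92.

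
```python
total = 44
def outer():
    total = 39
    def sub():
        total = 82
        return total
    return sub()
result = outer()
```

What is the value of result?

Step 1: Three scopes define total: global (44), outer (39), sub (82).
Step 2: sub() has its own local total = 82, which shadows both enclosing and global.
Step 3: result = 82 (local wins in LEGB)

The answer is 82.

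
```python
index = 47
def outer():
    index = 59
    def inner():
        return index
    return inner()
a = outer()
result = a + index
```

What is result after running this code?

Step 1: outer() has local index = 59. inner() reads from enclosing.
Step 2: outer() returns 59. Global index = 47 unchanged.
Step 3: result = 59 + 47 = 106

The answer is 106.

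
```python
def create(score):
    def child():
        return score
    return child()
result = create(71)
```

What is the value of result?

Step 1: create(71) binds parameter score = 71.
Step 2: child() looks up score in enclosing scope and finds the parameter score = 71.
Step 3: result = 71

The answer is 71.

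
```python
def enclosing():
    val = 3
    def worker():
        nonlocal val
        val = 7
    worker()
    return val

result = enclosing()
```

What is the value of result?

Step 1: enclosing() sets val = 3.
Step 2: worker() uses nonlocal to reassign val = 7.
Step 3: result = 7

The answer is 7.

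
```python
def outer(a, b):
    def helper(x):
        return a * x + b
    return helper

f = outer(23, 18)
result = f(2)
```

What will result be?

Step 1: outer(23, 18) captures a = 23, b = 18.
Step 2: f(2) computes 23 * 2 + 18 = 64.
Step 3: result = 64

The answer is 64.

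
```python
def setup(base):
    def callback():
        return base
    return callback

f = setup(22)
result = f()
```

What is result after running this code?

Step 1: setup(22) creates closure capturing base = 22.
Step 2: f() returns the captured base = 22.
Step 3: result = 22

The answer is 22.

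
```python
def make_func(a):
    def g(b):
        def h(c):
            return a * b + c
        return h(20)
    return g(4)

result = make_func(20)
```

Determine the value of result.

Step 1: a = 20, b = 4, c = 20.
Step 2: h() computes a * b + c = 20 * 4 + 20 = 100.
Step 3: result = 100

The answer is 100.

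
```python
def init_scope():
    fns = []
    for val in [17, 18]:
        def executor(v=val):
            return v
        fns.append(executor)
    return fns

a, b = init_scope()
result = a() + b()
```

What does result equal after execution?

Step 1: Default argument v=val captures val at each iteration.
Step 2: a() returns 17 (captured at first iteration), b() returns 18 (captured at second).
Step 3: result = 17 + 18 = 35

The answer is 35.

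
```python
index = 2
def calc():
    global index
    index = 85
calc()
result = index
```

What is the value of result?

Step 1: index = 2 globally.
Step 2: calc() declares global index and sets it to 85.
Step 3: After calc(), global index = 85. result = 85

The answer is 85.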